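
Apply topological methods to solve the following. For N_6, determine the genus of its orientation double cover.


chi(N_6) = 2 - 6 = -4.
Double cover: chi(Sigma_g) = 2 * chi(N_6) = 2*(-4) = -8.
2 - 2g = -8, so g = (2 - (-8))/2 = 10/2 = 5

5


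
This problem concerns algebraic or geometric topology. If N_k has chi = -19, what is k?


chi = 2 - k for closed non-orientable surfaces with k crosscaps.
-19 = 2 - k
k = 2 - (-19) = 21

21


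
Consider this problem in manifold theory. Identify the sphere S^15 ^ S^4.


S^m ^ S^n = S^{m+n}.
k = 15 + 4 = 19

19


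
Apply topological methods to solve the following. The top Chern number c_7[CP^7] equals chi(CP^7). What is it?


For any closed oriented manifold, <e(TM),[M]> = chi(M).
chi(CP^7) = 7+1 = 8

8


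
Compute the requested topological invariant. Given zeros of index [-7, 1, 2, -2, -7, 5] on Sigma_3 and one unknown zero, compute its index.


Poincare-Hopf: sum of indices = chi(M).
chi(Sigma_3) = 2 - 2*3 = -4.
Sum of known indices = -8.
x = chi - (sum known) = -4 - (-8) = 4

4


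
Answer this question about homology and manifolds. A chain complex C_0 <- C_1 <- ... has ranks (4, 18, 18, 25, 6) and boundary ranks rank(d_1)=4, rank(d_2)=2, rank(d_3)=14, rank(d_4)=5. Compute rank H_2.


rank H_k = rank(ker d_k) - rank(im d_{k+1}).
rank(ker d_2) = rank(C_2) - rank(d_2) = 18 - 2 = 16.
rank(im d_{2+1}) = 14.
rank H_2 = 16 - 14 = 2

2


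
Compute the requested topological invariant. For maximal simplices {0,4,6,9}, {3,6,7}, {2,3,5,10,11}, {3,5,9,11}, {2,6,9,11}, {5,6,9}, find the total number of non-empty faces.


Each maximal simplex on m vertices has 2^m - 1 nonempty faces.
Take the union (dedupe shared faces).
Total distinct faces = 68

68


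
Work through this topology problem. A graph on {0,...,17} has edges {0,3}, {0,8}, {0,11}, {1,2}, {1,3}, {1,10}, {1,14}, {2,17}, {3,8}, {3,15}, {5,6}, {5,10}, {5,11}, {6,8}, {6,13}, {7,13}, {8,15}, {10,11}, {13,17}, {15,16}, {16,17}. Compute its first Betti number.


b_1 = E - V + (number of components).
E = 21, V = 18, components = 4.
b_1 = 21 - 18 + 4 = 7

7


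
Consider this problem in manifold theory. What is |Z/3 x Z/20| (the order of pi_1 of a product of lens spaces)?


pi_1(X x Y) = pi_1(X) x pi_1(Y).
pi_1(L(3,1)) = Z/3, pi_1(L(20,1)) = Z/20.
|Z/3 x Z/20| = 3 * 20 = 60

60


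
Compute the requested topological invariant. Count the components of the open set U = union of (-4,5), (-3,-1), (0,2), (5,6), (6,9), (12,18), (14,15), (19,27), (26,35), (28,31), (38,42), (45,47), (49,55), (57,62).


Sort and merge overlapping open intervals.
Merged: (-4,5), (5,6), (6,9), (12,18), (19,35), (38,42), (45,47), (49,55), (57,62).
Number of components = 9

9


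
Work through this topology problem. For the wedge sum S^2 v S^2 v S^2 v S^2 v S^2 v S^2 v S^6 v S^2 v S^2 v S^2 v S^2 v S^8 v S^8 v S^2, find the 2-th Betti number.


For a wedge of spheres, H_k (k>0) is free on one generator per sphere of dimension k.
Spheres of dimension 2: count = 11.
b_2 = 11

11


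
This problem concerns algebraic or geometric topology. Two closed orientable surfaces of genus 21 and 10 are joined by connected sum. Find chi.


chi(Sigma_21) = 2 - 2*21 = -40
chi(Sigma_10) = 2 - 2*10 = -18
For surfaces: chi(A#B) = chi(A) + chi(B) - 2.
chi = -40 + -18 - 2 = -60

-60


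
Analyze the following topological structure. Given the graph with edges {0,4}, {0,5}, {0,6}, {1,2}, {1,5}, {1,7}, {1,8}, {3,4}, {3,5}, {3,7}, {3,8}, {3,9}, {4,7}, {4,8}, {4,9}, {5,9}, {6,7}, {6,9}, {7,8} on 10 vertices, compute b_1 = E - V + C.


b_1 = E - V + (number of components).
E = 19, V = 10, components = 1.
b_1 = 19 - 10 + 1 = 10

10


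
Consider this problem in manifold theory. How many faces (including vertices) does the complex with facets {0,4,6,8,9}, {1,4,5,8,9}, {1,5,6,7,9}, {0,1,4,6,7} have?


Each maximal simplex on m vertices has 2^m - 1 nonempty faces.
Take the union (dedupe shared faces).
Total distinct faces = 94

94


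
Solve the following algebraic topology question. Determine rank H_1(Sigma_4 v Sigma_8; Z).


For a wedge: H_1(A v B) = H_1(A) + H_1(B).
b_1(Sigma_4) = 8, b_1(Sigma_8) = 16.
b_1 = 8 + 16 = 24

24


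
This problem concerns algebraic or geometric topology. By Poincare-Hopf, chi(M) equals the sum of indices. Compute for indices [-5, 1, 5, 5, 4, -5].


Poincare-Hopf: chi(M) = sum of indices of zeros.
chi = (-5) + (1) + (5) + (5) + (4) + (-5) = 5

5


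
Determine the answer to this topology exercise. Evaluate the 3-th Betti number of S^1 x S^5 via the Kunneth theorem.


Each S^d has Poincare polynomial 1 + t^d.
The product S^1 x S^5 has Poincare polynomial prod(1+t^d_i).
Expanding: b_0=1, b_1=1, b_5=1, b_6=1.
b_3 = 0

0


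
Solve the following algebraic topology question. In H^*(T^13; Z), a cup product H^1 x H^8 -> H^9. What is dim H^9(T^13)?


Cup product: H^p x H^q -> H^{p+q}; here p+q = 1+8 = 9.
rank H^k(T^n) = C(n,k).
C(13,9) = 715

715


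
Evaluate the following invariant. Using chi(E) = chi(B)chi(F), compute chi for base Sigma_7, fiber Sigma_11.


For a fiber bundle F -> E -> B (with CW structure): chi(E) = chi(B) * chi(F).
chi(Sigma_7) = -12, chi(Sigma_11) = -20.
chi(E) = (-12) * (-20) = 240

240


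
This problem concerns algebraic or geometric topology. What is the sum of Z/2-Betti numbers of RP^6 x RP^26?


dim H^*(RP^n; Z/2) = n+1 (one Z/2 in each degree 0..n).
Total Betti number is multiplicative.
Total = (6+1) * (26+1) = 7 * 27 = 189

189


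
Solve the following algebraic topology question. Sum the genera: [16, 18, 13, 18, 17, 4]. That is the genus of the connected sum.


Genus is additive under connected sum of orientable surfaces.
g = 16 + 18 + 13 + 18 + 17 + 4 = 86

86


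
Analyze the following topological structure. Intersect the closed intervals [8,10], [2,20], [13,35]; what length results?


Intersection = [max(a_i), min(b_i)] = [13, 10].
Since 13 > 10, the intersection is empty.
Length = 0

0


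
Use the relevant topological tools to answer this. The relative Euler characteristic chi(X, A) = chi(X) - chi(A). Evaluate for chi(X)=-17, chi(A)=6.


Relative Euler characteristic: chi(X, A) = chi(X) - chi(A).
= -17 - (6) = -23

-23


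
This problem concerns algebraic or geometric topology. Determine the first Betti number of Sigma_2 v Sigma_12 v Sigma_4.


For a wedge X v Y: reduced H_k(X v Y) = H_k(X) + H_k(Y).
Each Sigma_g contributes b_1 = 2g.
b_1 = 4 + 24 + 8 = 36

36


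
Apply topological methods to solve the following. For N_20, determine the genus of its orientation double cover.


chi(N_20) = 2 - 20 = -18.
Double cover: chi(Sigma_g) = 2 * chi(N_20) = 2*(-18) = -36.
2 - 2g = -36, so g = (2 - (-36))/2 = 38/2 = 19

19


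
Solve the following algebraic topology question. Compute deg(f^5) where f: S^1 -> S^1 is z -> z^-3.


deg(f) = -3. Degree is multiplicative: deg(f^5) = (deg f)^5.
deg(f^5) = (-3)^5 = -243

-243


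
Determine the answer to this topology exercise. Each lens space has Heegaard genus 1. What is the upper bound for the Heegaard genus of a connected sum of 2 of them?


Heegaard genus satisfies g(A#B) <= g(A) + g(B).
Each lens space has g = 1.
Upper bound: 2 * 1 = 2

2


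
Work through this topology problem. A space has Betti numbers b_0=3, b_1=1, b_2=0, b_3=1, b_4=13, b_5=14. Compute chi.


chi = sum_k (-1)^k b_k.
= (3) + (-1) + (0) + (-1) + (13) + (-14)
= 0

0


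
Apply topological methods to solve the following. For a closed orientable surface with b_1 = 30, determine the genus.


For a closed orientable surface: b_1 = 2g.
30 = 2g
g = 30 / 2 = 15

15


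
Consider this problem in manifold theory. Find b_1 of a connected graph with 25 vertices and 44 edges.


For a connected graph: rank(pi_1) = b_1 = E - V + 1 = 1 - chi.
chi = V - E = 25 - 44 = -19.
rank = 1 - (-19) = 44 - 25 + 1 = 20

20


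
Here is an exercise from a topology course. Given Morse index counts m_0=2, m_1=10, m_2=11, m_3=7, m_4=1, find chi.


Morse theory: chi(M) = sum_k (-1)^k m_k where m_k = #(index-k critical points).
= (2) + (-10) + (11) + (-7) + (1) = -3

-3


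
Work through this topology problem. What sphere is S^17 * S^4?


Join of spheres: S^m * S^n = S^{m+n+1}.
dim = 17 + 4 + 1 = 22

22


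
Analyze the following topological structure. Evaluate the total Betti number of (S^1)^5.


b_k(T^5) = C(5,k), so the sum over k is sum_k C(5,k) = 2^5.
Total = 2^5 = 32

32


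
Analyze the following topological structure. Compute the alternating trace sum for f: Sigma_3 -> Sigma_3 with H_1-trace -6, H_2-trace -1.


L(f) = tr(f_0*) - tr(f_1*) + tr(f_2*).
= 1 - (-6) + (-1)
= 6

6


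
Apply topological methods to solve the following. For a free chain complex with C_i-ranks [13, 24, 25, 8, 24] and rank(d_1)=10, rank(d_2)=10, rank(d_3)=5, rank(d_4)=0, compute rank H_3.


rank H_k = rank(ker d_k) - rank(im d_{k+1}).
rank(ker d_3) = rank(C_3) - rank(d_3) = 8 - 5 = 3.
rank(im d_{3+1}) = 0.
rank H_3 = 3 - 0 = 3

3


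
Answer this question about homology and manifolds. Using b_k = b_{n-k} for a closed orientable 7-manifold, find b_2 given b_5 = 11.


Poincare duality for closed orientable n-manifolds: b_k = b_{n-k}.
Here n = 7, so b_2 = b_5 = 11

11


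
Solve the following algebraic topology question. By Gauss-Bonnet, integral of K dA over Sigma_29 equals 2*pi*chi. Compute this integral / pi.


Gauss-Bonnet: integral K dA = 2*pi*chi(M).
chi(Sigma_29) = 2 - 2*29 = -56.
(integral K dA)/pi = 2*chi = 2*(-56) = -112

-112


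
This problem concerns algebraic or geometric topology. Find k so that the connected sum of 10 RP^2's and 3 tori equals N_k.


Since a >= 1, the sum is non-orientable; each T^2 can be replaced by RP^2 # RP^2 (since T^2#RP^2 = 3RP^2).
Total crosscaps k = 10 + 2*3 = 16.
Check via chi: chi = 10*1 + 3*0 - (10+3-1)*2 = -14 = 2 - k = -14. Consistent.

16


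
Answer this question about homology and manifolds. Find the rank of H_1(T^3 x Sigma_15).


pi_1(A x B) = pi_1(A) x pi_1(B); rank of abelianization = b_1.
b_1(T^3) = 3, b_1(Sigma_15) = 2*15 = 30.
b_1(product) = 3 + 30 = 33

33


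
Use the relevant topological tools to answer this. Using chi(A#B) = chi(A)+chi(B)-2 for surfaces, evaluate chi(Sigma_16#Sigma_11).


chi(Sigma_16) = 2 - 2*16 = -30
chi(Sigma_11) = 2 - 2*11 = -20
For surfaces: chi(A#B) = chi(A) + chi(B) - 2.
chi = -30 + -20 - 2 = -52

-52


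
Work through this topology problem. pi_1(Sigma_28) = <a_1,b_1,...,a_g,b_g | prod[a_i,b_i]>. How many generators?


Standard presentation: pi_1(Sigma_g) = <a_1,b_1,...,a_g,b_g | [a_1,b_1]...[a_g,b_g] = 1>.
Number of generators = 2g = 2*28 = 56

56


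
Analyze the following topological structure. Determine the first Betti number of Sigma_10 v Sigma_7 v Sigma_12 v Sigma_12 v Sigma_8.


For a wedge X v Y: reduced H_k(X v Y) = H_k(X) + H_k(Y).
Each Sigma_g contributes b_1 = 2g.
b_1 = 20 + 14 + 24 + 24 + 16 = 98

98


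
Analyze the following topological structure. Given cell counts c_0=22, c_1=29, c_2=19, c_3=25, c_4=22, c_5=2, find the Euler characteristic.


chi = sum_k (-1)^k c_k.
= (-1)^0*22 + (-1)^1*29 + (-1)^2*19 + (-1)^3*25 + (-1)^4*22 + (-1)^5*2
= (22) + (-29) + (19) + (-25) + (22) + (-2)
= 7

7


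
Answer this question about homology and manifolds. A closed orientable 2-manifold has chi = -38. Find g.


chi = 2 - 2g for closed orientable surfaces.
-38 = 2 - 2g
2g = 2 - (-38) = 40
g = 20

20


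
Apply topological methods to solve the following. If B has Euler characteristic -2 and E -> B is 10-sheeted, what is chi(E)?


For a finite covering: chi(E) = (number of sheets) * chi(B).
chi(E) = 10 * (-2) = -20

-20


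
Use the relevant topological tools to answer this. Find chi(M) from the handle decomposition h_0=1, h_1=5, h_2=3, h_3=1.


Handles of index k contribute (-1)^k to chi (same as CW cells).
chi = (1) + (-5) + (3) + (-1) = -2

-2


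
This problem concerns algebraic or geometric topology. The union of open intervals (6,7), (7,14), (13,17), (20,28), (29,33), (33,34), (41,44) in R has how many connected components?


Sort and merge overlapping open intervals.
Merged: (6,7), (7,17), (20,28), (29,33), (33,34), (41,44).
Number of components = 6

6


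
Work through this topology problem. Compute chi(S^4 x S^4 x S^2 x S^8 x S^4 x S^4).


chi is multiplicative: chi(X x Y) = chi(X) chi(Y).
Each even-dim sphere has chi = 2. There are 6 factors.
chi = 2^6 = 64

64


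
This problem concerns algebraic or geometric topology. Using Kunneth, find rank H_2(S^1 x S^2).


Each S^d has Poincare polynomial 1 + t^d.
The product S^1 x S^2 has Poincare polynomial prod(1+t^d_i).
Expanding: b_0=1, b_1=1, b_2=1, b_3=1.
b_2 = 1

1


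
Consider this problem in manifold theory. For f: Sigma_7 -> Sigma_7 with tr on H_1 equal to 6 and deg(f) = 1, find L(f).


L(f) = tr(f_0*) - tr(f_1*) + tr(f_2*).
= 1 - (6) + (1)
= -4

-4


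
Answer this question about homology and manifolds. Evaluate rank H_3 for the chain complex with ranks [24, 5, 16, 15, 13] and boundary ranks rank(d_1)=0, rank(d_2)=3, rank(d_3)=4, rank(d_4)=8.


rank H_k = rank(ker d_k) - rank(im d_{k+1}).
rank(ker d_3) = rank(C_3) - rank(d_3) = 15 - 4 = 11.
rank(im d_{3+1}) = 8.
rank H_3 = 11 - 8 = 3

3


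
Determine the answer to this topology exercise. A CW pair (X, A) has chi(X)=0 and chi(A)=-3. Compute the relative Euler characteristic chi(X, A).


Relative Euler characteristic: chi(X, A) = chi(X) - chi(A).
= 0 - (-3) = 3

3


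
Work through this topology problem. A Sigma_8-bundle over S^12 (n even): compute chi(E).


chi(S^12) = 2 (n even), chi(Sigma_8) = 2 - 2*8 = -14.
chi(E) = 2 * (-14) = -28

-28


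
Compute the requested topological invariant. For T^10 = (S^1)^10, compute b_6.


By the Kunneth formula, b_k(T^n) = C(n,k).
b_6(T^10) = C(10,6).
C(10,6) = 10!/(6!*4!) = 210

210


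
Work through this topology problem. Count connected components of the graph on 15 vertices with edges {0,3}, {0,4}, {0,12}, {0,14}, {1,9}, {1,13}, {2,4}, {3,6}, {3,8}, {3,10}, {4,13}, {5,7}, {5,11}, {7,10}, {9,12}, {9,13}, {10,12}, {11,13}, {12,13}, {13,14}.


Run DFS/union-find over 15 vertices.
V = 15, E = 20.
Number of components = 1

1


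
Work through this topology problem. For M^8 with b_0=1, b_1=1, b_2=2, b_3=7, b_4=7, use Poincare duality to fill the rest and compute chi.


By Poincare duality b_k = b_{8-k}, so full Betti numbers: b_0=1, b_1=1, b_2=2, b_3=7, b_4=7, b_5=7, b_6=2, b_7=1, b_8=1.
chi = sum (-1)^k b_k = -3

-3


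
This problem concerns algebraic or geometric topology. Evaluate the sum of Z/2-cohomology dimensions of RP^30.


H^k(RP^30; Z/2) = Z/2 for each 0 <= k <= 30.
Total dimension = 30 + 1 = 31

31


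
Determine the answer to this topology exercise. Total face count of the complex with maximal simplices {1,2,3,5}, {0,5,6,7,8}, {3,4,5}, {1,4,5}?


Each maximal simplex on m vertices has 2^m - 1 nonempty faces.
Take the union (dedupe shared faces).
Total distinct faces = 51

51


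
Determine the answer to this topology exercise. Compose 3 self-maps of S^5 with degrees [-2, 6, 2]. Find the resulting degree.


Degree is multiplicative: deg(composition) = product of degrees.
= (-2) * (6) * (2) = -24

-24


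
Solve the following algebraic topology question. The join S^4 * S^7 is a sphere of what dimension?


Join of spheres: S^m * S^n = S^{m+n+1}.
dim = 4 + 7 + 1 = 12

12


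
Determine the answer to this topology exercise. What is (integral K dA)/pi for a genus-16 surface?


Gauss-Bonnet: integral K dA = 2*pi*chi(M).
chi(Sigma_16) = 2 - 2*16 = -30.
(integral K dA)/pi = 2*chi = 2*(-30) = -60

-60


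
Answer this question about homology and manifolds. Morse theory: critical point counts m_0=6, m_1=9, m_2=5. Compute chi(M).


Morse theory: chi(M) = sum_k (-1)^k m_k where m_k = #(index-k critical points).
= (6) + (-9) + (5) = 2

2


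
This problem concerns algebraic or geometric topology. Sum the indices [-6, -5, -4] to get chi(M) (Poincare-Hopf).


Poincare-Hopf: chi(M) = sum of indices of zeros.
chi = (-6) + (-5) + (-4) = -15

-15


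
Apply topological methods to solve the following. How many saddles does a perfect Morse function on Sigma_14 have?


A perfect Morse function has m_k = b_k.
For Sigma_14: b_0=1, b_1=2g=28, b_2=1.
Saddles m_1 = 2g = 28

28


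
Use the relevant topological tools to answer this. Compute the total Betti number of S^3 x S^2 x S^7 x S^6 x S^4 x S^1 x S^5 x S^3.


Total Betti number is multiplicative under products.
Each S^d (d>=1) has total Betti number 2.
There are 8 sphere factors.
Total = 2^8 = 256

256


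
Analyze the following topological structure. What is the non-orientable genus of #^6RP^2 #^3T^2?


Since a >= 1, the sum is non-orientable; each T^2 can be replaced by RP^2 # RP^2 (since T^2#RP^2 = 3RP^2).
Total crosscaps k = 6 + 2*3 = 12.
Check via chi: chi = 6*1 + 3*0 - (6+3-1)*2 = -10 = 2 - k = -10. Consistent.

12


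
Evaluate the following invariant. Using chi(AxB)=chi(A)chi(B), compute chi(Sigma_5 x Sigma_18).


chi(Sigma_5) = 2 - 2*5 = -8
chi(Sigma_18) = 2 - 2*18 = -34
chi(product) = (-8) * (-34) = 272

272


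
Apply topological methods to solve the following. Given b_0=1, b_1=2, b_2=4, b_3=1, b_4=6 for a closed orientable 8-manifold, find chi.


By Poincare duality b_k = b_{8-k}, so full Betti numbers: b_0=1, b_1=2, b_2=4, b_3=1, b_4=6, b_5=1, b_6=4, b_7=2, b_8=1.
chi = sum (-1)^k b_k = 10

10


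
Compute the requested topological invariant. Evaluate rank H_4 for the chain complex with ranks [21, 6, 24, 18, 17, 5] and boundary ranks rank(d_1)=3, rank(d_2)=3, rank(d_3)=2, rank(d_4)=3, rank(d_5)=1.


rank H_k = rank(ker d_k) - rank(im d_{k+1}).
rank(ker d_4) = rank(C_4) - rank(d_4) = 17 - 3 = 14.
rank(im d_{4+1}) = 1.
rank H_4 = 14 - 1 = 13

13


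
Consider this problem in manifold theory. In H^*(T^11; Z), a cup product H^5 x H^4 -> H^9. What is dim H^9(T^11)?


Cup product: H^p x H^q -> H^{p+q}; here p+q = 5+4 = 9.
rank H^k(T^n) = C(n,k).
C(11,9) = 55

55


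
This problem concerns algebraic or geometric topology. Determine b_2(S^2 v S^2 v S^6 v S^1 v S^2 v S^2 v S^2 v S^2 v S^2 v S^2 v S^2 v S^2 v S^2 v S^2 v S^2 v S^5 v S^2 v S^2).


For a wedge of spheres, H_k (k>0) is free on one generator per sphere of dimension k.
Spheres of dimension 2: count = 15.
b_2 = 15

15


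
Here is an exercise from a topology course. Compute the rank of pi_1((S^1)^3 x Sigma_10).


pi_1(A x B) = pi_1(A) x pi_1(B); rank of abelianization = b_1.
b_1(T^3) = 3, b_1(Sigma_10) = 2*10 = 20.
b_1(product) = 3 + 20 = 23

23


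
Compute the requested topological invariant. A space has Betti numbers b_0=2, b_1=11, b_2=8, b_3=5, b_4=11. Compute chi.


chi = sum_k (-1)^k b_k.
= (2) + (-11) + (8) + (-5) + (11)
= 5

5


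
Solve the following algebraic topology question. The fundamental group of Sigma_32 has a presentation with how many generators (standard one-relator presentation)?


Standard presentation: pi_1(Sigma_g) = <a_1,b_1,...,a_g,b_g | [a_1,b_1]...[a_g,b_g] = 1>.
Number of generators = 2g = 2*32 = 64

64


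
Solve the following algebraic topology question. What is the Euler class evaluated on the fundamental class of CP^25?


For any closed oriented manifold, <e(TM),[M]> = chi(M).
chi(CP^25) = 25+1 = 26

26


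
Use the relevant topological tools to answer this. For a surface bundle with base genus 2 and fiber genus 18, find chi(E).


For a fiber bundle F -> E -> B (with CW structure): chi(E) = chi(B) * chi(F).
chi(Sigma_2) = -2, chi(Sigma_18) = -34.
chi(E) = (-2) * (-34) = 68

68


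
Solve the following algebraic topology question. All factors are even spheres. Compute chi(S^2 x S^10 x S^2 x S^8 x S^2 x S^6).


chi is multiplicative: chi(X x Y) = chi(X) chi(Y).
Each even-dim sphere has chi = 2. There are 6 factors.
chi = 2^6 = 64

64


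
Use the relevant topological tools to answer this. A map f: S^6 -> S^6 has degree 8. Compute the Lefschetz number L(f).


On S^6: L(f) = tr(f_0*) + (-1)^6 tr(f_6*) = 1 + (-1)^6 * deg(f).
L(f) = 1 + (-1)^6 * 8 = 1 + 8 = 9

9


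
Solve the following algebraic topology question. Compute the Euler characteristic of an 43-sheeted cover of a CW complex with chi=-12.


For a finite covering: chi(E) = (number of sheets) * chi(B).
chi(E) = 43 * (-12) = -516

-516


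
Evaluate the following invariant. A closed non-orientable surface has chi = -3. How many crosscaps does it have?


chi = 2 - k for closed non-orientable surfaces with k crosscaps.
-3 = 2 - k
k = 2 - (-3) = 5

5


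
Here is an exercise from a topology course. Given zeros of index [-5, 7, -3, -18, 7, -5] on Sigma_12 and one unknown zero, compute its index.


Poincare-Hopf: sum of indices = chi(M).
chi(Sigma_12) = 2 - 2*12 = -22.
Sum of known indices = -17.
x = chi - (sum known) = -22 - (-17) = -5

-5


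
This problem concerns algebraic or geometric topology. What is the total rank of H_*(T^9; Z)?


b_k(T^9) = C(9,k), so the sum over k is sum_k C(9,k) = 2^9.
Total = 2^9 = 512

512


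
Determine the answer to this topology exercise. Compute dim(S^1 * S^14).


Join of spheres: S^m * S^n = S^{m+n+1}.
dim = 1 + 14 + 1 = 16

16


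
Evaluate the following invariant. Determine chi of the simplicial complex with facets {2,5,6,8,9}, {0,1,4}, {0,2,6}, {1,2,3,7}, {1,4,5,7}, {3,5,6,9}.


Enumerate all faces; f-vector: f_0=10, f_1=28, f_2=23, f_3=8, f_4=1.
chi = sum (-1)^k f_k = -2

-2


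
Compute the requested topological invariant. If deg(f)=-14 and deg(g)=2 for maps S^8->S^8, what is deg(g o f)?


Degree is multiplicative under composition: deg(g o f) = deg(g) * deg(f).
= 2 * -14 = -28

-28


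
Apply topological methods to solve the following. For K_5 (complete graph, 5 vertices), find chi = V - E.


K_5: V = 5, E = C(5,2) = 10.
chi = V - E = 5 - 10 = -5

-5


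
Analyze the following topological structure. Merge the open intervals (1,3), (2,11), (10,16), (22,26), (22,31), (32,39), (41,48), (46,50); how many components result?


Sort and merge overlapping open intervals.
Merged: (1,16), (22,31), (32,39), (41,50).
Number of components = 4

4


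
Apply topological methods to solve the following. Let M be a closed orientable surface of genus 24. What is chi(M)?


For a closed orientable surface of genus g: chi = 2 - 2g.
Here g = 24.
chi = 2 - 2*24 = 2 - 48 = -46

-46


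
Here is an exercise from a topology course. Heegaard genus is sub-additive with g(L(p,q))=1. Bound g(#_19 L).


Heegaard genus satisfies g(A#B) <= g(A) + g(B).
Each lens space has g = 1.
Upper bound: 19 * 1 = 19

19


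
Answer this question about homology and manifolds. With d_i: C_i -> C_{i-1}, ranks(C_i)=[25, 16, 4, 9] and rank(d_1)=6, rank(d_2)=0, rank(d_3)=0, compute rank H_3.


rank H_k = rank(ker d_k) - rank(im d_{k+1}).
rank(ker d_3) = rank(C_3) - rank(d_3) = 9 - 0 = 9.
rank(im d_{3+1}) = 0.
rank H_3 = 9 - 0 = 9

9


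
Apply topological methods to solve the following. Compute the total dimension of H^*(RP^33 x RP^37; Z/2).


dim H^*(RP^n; Z/2) = n+1 (one Z/2 in each degree 0..n).
Total Betti number is multiplicative.
Total = (33+1) * (37+1) = 34 * 38 = 1292

1292


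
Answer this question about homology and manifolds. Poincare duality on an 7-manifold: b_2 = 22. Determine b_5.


Poincare duality for closed orientable n-manifolds: b_k = b_{n-k}.
Here n = 7, so b_5 = b_2 = 22

22


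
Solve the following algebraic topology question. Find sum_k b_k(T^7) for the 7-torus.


b_k(T^7) = C(7,k), so the sum over k is sum_k C(7,k) = 2^7.
Total = 2^7 = 128

128


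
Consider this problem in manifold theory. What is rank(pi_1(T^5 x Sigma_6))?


pi_1(A x B) = pi_1(A) x pi_1(B); rank of abelianization = b_1.
b_1(T^5) = 5, b_1(Sigma_6) = 2*6 = 12.
b_1(product) = 5 + 12 = 17

17


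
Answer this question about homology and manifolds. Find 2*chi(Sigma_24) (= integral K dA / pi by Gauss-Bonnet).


Gauss-Bonnet: integral K dA = 2*pi*chi(M).
chi(Sigma_24) = 2 - 2*24 = -46.
(integral K dA)/pi = 2*chi = 2*(-46) = -92

-92


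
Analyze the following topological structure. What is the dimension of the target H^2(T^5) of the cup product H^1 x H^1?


Cup product: H^p x H^q -> H^{p+q}; here p+q = 1+1 = 2.
rank H^k(T^n) = C(n,k).
C(5,2) = 10

10


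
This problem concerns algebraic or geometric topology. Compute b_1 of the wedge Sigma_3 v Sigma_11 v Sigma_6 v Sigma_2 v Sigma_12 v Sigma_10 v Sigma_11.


For a wedge X v Y: reduced H_k(X v Y) = H_k(X) + H_k(Y).
Each Sigma_g contributes b_1 = 2g.
b_1 = 6 + 22 + 12 + 4 + 24 + 20 + 22 = 110

110


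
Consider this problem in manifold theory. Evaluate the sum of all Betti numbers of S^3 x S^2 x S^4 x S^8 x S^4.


Total Betti number is multiplicative under products.
Each S^d (d>=1) has total Betti number 2.
There are 5 sphere factors.
Total = 2^5 = 32

32


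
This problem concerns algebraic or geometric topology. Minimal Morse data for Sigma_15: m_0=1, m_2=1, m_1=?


A perfect Morse function has m_k = b_k.
For Sigma_15: b_0=1, b_1=2g=30, b_2=1.
Saddles m_1 = 2g = 30

30


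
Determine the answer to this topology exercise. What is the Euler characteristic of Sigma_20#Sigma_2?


chi(Sigma_20) = 2 - 2*20 = -38
chi(Sigma_2) = 2 - 2*2 = -2
For surfaces: chi(A#B) = chi(A) + chi(B) - 2.
chi = -38 + -2 - 2 = -42

-42


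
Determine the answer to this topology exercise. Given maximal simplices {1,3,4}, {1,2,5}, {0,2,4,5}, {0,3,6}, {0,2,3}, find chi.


Enumerate all faces; f-vector: f_0=7, f_1=15, f_2=8, f_3=1.
chi = sum (-1)^k f_k = -1

-1


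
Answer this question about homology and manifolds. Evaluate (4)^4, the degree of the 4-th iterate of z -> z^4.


deg(f) = 4. Degree is multiplicative: deg(f^4) = (deg f)^4.
deg(f^4) = (4)^4 = 256

256


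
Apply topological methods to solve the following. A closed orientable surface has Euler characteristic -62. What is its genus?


chi = 2 - 2g for closed orientable surfaces.
-62 = 2 - 2g
2g = 2 - (-62) = 64
g = 32

32


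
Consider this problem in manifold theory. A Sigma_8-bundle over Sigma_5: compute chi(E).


For a fiber bundle F -> E -> B (with CW structure): chi(E) = chi(B) * chi(F).
chi(Sigma_5) = -8, chi(Sigma_8) = -14.
chi(E) = (-8) * (-14) = 112

112


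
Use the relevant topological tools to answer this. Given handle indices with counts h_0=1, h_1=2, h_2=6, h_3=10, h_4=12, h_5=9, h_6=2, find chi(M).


Handles of index k contribute (-1)^k to chi (same as CW cells).
chi = (1) + (-2) + (6) + (-10) + (12) + (-9) + (2) = 0

0


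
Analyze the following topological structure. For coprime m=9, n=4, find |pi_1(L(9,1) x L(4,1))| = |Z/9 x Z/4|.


pi_1(X x Y) = pi_1(X) x pi_1(Y).
pi_1(L(9,1)) = Z/9, pi_1(L(4,1)) = Z/4.
|Z/9 x Z/4| = 9 * 4 = 36

36


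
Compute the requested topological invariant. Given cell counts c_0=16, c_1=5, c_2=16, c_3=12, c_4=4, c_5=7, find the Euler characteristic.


chi = sum_k (-1)^k c_k.
= (-1)^0*16 + (-1)^1*5 + (-1)^2*16 + (-1)^3*12 + (-1)^4*4 + (-1)^5*7
= (16) + (-5) + (16) + (-12) + (4) + (-7)
= 12

12


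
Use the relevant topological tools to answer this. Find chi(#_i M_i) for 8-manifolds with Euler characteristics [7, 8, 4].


For n-manifolds: chi(A#B) = chi(A) + chi(B) - chi(S^8).
chi(S^8) = 1 + (-1)^8 = 2.
chi(#) = (sum chi_i) - (3-1)*chi(S^8) = 19 - 2*2 = 15

15


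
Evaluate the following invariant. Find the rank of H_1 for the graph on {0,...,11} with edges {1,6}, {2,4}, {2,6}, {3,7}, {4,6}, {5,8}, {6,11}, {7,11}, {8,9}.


b_1 = E - V + (number of components).
E = 9, V = 12, components = 4.
b_1 = 9 - 12 + 4 = 1

1


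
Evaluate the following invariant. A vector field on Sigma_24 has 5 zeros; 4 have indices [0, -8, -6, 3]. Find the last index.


Poincare-Hopf: sum of indices = chi(M).
chi(Sigma_24) = 2 - 2*24 = -46.
Sum of known indices = -11.
x = chi - (sum known) = -46 - (-11) = -35

-35


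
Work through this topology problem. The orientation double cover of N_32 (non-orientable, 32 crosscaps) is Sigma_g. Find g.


chi(N_32) = 2 - 32 = -30.
Double cover: chi(Sigma_g) = 2 * chi(N_32) = 2*(-30) = -60.
2 - 2g = -60, so g = (2 - (-60))/2 = 62/2 = 31

31


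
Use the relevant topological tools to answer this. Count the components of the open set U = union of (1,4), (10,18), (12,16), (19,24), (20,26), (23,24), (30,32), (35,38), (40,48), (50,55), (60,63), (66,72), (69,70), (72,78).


Sort and merge overlapping open intervals.
Merged: (1,4), (10,18), (19,26), (30,32), (35,38), (40,48), (50,55), (60,63), (66,72), (72,78).
Number of components = 10

10


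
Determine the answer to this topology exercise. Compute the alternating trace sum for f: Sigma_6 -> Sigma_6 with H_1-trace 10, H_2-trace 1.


L(f) = tr(f_0*) - tr(f_1*) + tr(f_2*).
= 1 - (10) + (1)
= -8

-8


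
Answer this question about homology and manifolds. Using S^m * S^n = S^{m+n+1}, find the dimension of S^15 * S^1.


Join of spheres: S^m * S^n = S^{m+n+1}.
dim = 15 + 1 + 1 = 17

17


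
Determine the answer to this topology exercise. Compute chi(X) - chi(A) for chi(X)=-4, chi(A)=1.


Relative Euler characteristic: chi(X, A) = chi(X) - chi(A).
= -4 - (1) = -5

-5


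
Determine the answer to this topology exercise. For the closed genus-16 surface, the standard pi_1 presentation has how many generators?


Standard presentation: pi_1(Sigma_g) = <a_1,b_1,...,a_g,b_g | [a_1,b_1]...[a_g,b_g] = 1>.
Number of generators = 2g = 2*16 = 32

32


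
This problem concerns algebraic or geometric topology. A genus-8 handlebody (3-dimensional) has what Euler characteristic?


A genus-g handlebody deformation retracts to a wedge of g circles.
chi(vee_g S^1) = 1 - g.
chi(H_8) = 1 - 8 = -7

-7


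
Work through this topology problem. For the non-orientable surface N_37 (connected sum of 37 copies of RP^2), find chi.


For a non-orientable closed surface with k crosscaps: chi = 2 - k.
Here k = 37.
chi = 2 - 37 = -35

-35


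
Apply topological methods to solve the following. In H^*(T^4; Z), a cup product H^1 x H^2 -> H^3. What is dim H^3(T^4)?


Cup product: H^p x H^q -> H^{p+q}; here p+q = 1+2 = 3.
rank H^k(T^n) = C(n,k).
C(4,3) = 4

4


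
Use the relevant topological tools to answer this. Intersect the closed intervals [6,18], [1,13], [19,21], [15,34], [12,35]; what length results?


Intersection = [max(a_i), min(b_i)] = [19, 13].
Since 19 > 13, the intersection is empty.
Length = 0

0


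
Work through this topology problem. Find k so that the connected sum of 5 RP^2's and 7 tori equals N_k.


Since a >= 1, the sum is non-orientable; each T^2 can be replaced by RP^2 # RP^2 (since T^2#RP^2 = 3RP^2).
Total crosscaps k = 5 + 2*7 = 19.
Check via chi: chi = 5*1 + 7*0 - (5+7-1)*2 = -17 = 2 - k = -17. Consistent.

19


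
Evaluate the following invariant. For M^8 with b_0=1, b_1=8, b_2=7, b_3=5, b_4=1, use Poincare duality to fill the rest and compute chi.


By Poincare duality b_k = b_{8-k}, so full Betti numbers: b_0=1, b_1=8, b_2=7, b_3=5, b_4=1, b_5=5, b_6=7, b_7=8, b_8=1.
chi = sum (-1)^k b_k = -9

-9


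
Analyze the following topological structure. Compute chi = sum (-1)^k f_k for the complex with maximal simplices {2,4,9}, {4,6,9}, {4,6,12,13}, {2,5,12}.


Enumerate all faces; f-vector: f_0=7, f_1=13, f_2=7, f_3=1.
chi = sum (-1)^k f_k = 0

0


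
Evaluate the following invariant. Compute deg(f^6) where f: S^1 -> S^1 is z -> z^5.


deg(f) = 5. Degree is multiplicative: deg(f^6) = (deg f)^6.
deg(f^6) = (5)^6 = 15625

15625


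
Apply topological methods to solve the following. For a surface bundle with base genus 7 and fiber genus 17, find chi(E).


For a fiber bundle F -> E -> B (with CW structure): chi(E) = chi(B) * chi(F).
chi(Sigma_7) = -12, chi(Sigma_17) = -32.
chi(E) = (-12) * (-32) = 384

384


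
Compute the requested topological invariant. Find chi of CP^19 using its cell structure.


CP^19 has one cell in each even dimension 0, 2, ..., 2*19 (19+1 cells total).
All cells are even-dimensional, so chi = number of cells.
chi = 19 + 1 = 20

20


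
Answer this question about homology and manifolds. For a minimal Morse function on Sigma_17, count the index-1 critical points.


A perfect Morse function has m_k = b_k.
For Sigma_17: b_0=1, b_1=2g=34, b_2=1.
Saddles m_1 = 2g = 34

34


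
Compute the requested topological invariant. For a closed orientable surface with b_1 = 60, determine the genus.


For a closed orientable surface: b_1 = 2g.
60 = 2g
g = 60 / 2 = 30

30


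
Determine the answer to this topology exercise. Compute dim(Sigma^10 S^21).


Each suspension raises dimension by 1: Sigma S^n = S^{n+1}.
Sigma^10 S^21 = S^{21+10} = S^31

31


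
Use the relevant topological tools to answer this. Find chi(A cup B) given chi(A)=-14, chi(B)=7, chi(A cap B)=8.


chi(A cup B) = chi(A) + chi(B) - chi(A cap B)
= -14 + (7) - (8)
= -15

-15


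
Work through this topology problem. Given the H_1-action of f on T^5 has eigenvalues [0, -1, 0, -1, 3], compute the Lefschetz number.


For a torus self-map: L(f) = det(I - A) where A acts on H_1.
L(f) = (1-0) * (1--1) * (1-0) * (1--1) * (1-3) = 1 * 2 * 1 * 2 * -2 = -8

-8


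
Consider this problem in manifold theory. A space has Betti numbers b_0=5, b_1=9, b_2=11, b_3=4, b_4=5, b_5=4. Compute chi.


chi = sum_k (-1)^k b_k.
= (5) + (-9) + (11) + (-4) + (5) + (-4)
= 4

4


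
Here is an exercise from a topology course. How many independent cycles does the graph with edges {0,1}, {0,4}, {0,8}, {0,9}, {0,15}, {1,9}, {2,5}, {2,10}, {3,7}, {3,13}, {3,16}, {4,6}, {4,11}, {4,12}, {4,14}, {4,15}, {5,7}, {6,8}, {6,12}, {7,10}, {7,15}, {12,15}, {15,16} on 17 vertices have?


b_1 = E - V + (number of components).
E = 23, V = 17, components = 1.
b_1 = 23 - 17 + 1 = 7

7


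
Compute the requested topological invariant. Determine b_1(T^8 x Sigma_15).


pi_1(A x B) = pi_1(A) x pi_1(B); rank of abelianization = b_1.
b_1(T^8) = 8, b_1(Sigma_15) = 2*15 = 30.
b_1(product) = 8 + 30 = 38

38


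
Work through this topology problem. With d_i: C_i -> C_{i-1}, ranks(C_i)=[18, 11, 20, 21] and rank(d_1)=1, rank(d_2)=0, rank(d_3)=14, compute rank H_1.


rank H_k = rank(ker d_k) - rank(im d_{k+1}).
rank(ker d_1) = rank(C_1) - rank(d_1) = 11 - 1 = 10.
rank(im d_{1+1}) = 0.
rank H_1 = 10 - 0 = 10

10


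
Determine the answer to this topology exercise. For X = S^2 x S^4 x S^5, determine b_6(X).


Each S^d has Poincare polynomial 1 + t^d.
The product S^2 x S^4 x S^5 has Poincare polynomial prod(1+t^d_i).
Expanding: b_0=1, b_2=1, b_4=1, b_5=1, b_6=1, b_7=1, b_9=1, b_11=1.
b_6 = 1

1


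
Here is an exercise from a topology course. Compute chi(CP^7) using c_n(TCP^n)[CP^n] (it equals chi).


For any closed oriented manifold, <e(TM),[M]> = chi(M).
chi(CP^7) = 7+1 = 8

8


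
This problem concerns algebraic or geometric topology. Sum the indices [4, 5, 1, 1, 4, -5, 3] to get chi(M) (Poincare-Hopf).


Poincare-Hopf: chi(M) = sum of indices of zeros.
chi = (4) + (5) + (1) + (1) + (4) + (-5) + (3) = 13

13


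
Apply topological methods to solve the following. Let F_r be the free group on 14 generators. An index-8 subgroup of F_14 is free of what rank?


Nielsen-Schreier: an index-n subgroup of F_r is free of rank 1 + n(r-1).
Equivalently: chi(cover) = n*chi(base); chi(vee_r S^1) = 1 - 14 = -13.
chi(E) = 8*(-13) = -104; rank = 1 - chi(E) = 1 - (-104) = 105.
rank = 1 + 8*(14-1) = 1 + 104 = 105

105


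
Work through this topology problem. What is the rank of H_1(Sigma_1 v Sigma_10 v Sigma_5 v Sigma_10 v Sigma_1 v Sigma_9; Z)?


For a wedge X v Y: reduced H_k(X v Y) = H_k(X) + H_k(Y).
Each Sigma_g contributes b_1 = 2g.
b_1 = 2 + 20 + 10 + 20 + 2 + 18 = 72

72


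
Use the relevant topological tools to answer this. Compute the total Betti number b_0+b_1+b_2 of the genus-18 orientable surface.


For Sigma_18: b_0 = 1, b_1 = 2g = 36, b_2 = 1.
Total = 1 + 36 + 1 = 38

38


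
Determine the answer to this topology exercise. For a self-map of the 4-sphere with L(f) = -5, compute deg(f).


L(f) = 1 + (-1)^4 deg(f) on S^4.
-5 = 1 + (-1)^4 * deg(f)
(-1)^4 * deg(f) = -6
deg(f) = -6

-6


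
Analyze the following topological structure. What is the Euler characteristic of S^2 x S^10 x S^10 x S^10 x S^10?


chi is multiplicative: chi(X x Y) = chi(X) chi(Y).
Each even-dim sphere has chi = 2. There are 5 factors.
chi = 2^5 = 32

32


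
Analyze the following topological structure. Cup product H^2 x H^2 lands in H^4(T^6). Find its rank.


Cup product: H^p x H^q -> H^{p+q}; here p+q = 2+2 = 4.
rank H^k(T^n) = C(n,k).
C(6,4) = 15

15


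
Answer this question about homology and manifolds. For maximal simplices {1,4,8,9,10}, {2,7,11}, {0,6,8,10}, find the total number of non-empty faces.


Each maximal simplex on m vertices has 2^m - 1 nonempty faces.
Take the union (dedupe shared faces).
Total distinct faces = 50

50


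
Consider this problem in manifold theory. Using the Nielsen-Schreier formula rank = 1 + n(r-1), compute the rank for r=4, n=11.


Nielsen-Schreier: an index-n subgroup of F_r is free of rank 1 + n(r-1).
Equivalently: chi(cover) = n*chi(base); chi(vee_r S^1) = 1 - 4 = -3.
chi(E) = 11*(-3) = -33; rank = 1 - chi(E) = 1 - (-33) = 34.
rank = 1 + 11*(4-1) = 1 + 33 = 34

34


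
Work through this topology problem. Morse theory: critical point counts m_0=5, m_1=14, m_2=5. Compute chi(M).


Morse theory: chi(M) = sum_k (-1)^k m_k where m_k = #(index-k critical points).
= (5) + (-14) + (5) = -4

-4


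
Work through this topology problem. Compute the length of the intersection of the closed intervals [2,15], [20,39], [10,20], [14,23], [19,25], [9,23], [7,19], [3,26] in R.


Intersection = [max(a_i), min(b_i)] = [20, 15].
Since 20 > 15, the intersection is empty.
Length = 0

0


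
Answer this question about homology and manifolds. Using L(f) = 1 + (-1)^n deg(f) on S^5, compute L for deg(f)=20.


On S^5: L(f) = tr(f_0*) + (-1)^5 tr(f_5*) = 1 + (-1)^5 * deg(f).
L(f) = 1 + (-1)^5 * 20 = 1 + -20 = -19

-19


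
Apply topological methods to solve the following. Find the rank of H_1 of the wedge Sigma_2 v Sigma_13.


For a wedge: H_1(A v B) = H_1(A) + H_1(B).
b_1(Sigma_2) = 4, b_1(Sigma_13) = 26.
b_1 = 4 + 26 = 30

30


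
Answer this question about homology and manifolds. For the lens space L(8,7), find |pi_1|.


pi_1(L(p,q)) = Z/pZ for any q coprime to p.
|pi_1(L(8,7))| = 8

8


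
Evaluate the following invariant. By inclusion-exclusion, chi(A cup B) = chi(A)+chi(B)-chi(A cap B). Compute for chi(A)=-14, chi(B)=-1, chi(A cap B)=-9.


chi(A cup B) = chi(A) + chi(B) - chi(A cap B)
= -14 + (-1) - (-9)
= -6

-6


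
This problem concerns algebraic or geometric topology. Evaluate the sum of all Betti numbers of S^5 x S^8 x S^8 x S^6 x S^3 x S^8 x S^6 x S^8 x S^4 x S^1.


Total Betti number is multiplicative under products.
Each S^d (d>=1) has total Betti number 2.
There are 10 sphere factors.
Total = 2^10 = 1024

1024


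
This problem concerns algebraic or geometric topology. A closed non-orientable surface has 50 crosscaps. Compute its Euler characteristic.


For a non-orientable closed surface with k crosscaps: chi = 2 - k.
Here k = 50.
chi = 2 - 50 = -48

-48


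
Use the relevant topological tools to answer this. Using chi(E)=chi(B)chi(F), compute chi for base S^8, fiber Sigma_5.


chi(S^8) = 2 (n even), chi(Sigma_5) = 2 - 2*5 = -8.
chi(E) = 2 * (-8) = -16

-16


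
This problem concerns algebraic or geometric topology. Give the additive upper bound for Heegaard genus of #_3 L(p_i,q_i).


Heegaard genus satisfies g(A#B) <= g(A) + g(B).
Each lens space has g = 1.
Upper bound: 3 * 1 = 3

3


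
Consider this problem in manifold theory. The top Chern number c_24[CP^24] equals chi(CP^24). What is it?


For any closed oriented manifold, <e(TM),[M]> = chi(M).
chi(CP^24) = 24+1 = 25

25
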